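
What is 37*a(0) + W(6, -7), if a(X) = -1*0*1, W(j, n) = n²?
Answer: 49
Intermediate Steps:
a(X) = 0 (a(X) = 0*1 = 0)
37*a(0) + W(6, -7) = 37*0 + (-7)² = 0 + 49 = 49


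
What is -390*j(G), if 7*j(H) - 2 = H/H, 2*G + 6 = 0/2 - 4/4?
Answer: -1170/7 ≈ -167.14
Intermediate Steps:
G = -7/2 (G = -3 + (0/2 - 4/4)/2 = -3 + (0*(½) - 4*¼)/2 = -3 + (0 - 1)/2 = -3 + (½)*(-1) = -3 - ½ = -7/2 ≈ -3.5000)
j(H) = 3/7 (j(H) = 2/7 + (H/H)/7 = 2/7 + (⅐)*1 = 2/7 + ⅐ = 3/7)
-390*j(G) = -390*3/7 = -1*1170/7 = -1170/7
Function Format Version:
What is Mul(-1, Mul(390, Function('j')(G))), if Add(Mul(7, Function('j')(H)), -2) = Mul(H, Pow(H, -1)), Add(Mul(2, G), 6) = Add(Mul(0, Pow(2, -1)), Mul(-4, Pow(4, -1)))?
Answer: Rational(-1170, 7) ≈ -167.14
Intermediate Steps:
G = Rational(-7, 2) (G = Add(-3, Mul(Rational(1, 2), Add(Mul(0, Pow(2, -1)), Mul(-4, Pow(4, -1))))) = Add(-3, Mul(Rational(1, 2), Add(Mul(0, Rational(1, 2)), Mul(-4, Rational(1, 4))))) = Add(-3, Mul(Rational(1, 2), Add(0, -1))) = Add(-3, Mul(Rational(1, 2), -1)) = Add(-3, Rational(-1, 2)) = Rational(-7, 2) ≈ -3.5000)
Function('j')(H) = Rational(3, 7) (Function('j')(H) = Add(Rational(2, 7), Mul(Rational(1, 7), Mul(H, Pow(H, -1)))) = Add(Rational(2, 7), Mul(Rational(1, 7), 1)) = Add(Rational(2, 7), Rational(1, 7)) = Rational(3, 7))
Mul(-1, Mul(390, Function('j')(G))) = Mul(-1, Mul(390, Rational(3, 7))) = Mul(-1, Rational(1170, 7)) = Rational(-1170, 7)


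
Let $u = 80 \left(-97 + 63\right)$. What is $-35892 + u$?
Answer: $-38612$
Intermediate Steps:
$u = -2720$ ($u = 80 \left(-34\right) = -2720$)
$-35892 + u = -35892 - 2720 = -38612$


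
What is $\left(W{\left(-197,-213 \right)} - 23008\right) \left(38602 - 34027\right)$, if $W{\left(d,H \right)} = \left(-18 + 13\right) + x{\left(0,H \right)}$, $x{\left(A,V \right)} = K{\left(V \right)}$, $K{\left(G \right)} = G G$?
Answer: $102278700$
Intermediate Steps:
$K{\left(G \right)} = G^{2}$
$x{\left(A,V \right)} = V^{2}$
$W{\left(d,H \right)} = -5 + H^{2}$ ($W{\left(d,H \right)} = \left(-18 + 13\right) + H^{2} = -5 + H^{2}$)
$\left(W{\left(-197,-213 \right)} - 23008\right) \left(38602 - 34027\right) = \left(\left(-5 + \left(-213\right)^{2}\right) - 23008\right) \left(38602 - 34027\right) = \left(\left(-5 + 45369\right) - 23008\right) 4575 = \left(45364 - 23008\right) 4575 = 22356 \cdot 4575 = 102278700$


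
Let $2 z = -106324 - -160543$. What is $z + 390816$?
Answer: $\frac{835851}{2} \approx 4.1793 \cdot 10^{5}$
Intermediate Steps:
$z = \frac{54219}{2}$ ($z = \frac{-106324 - -160543}{2} = \frac{-106324 + 160543}{2} = \frac{1}{2} \cdot 54219 = \frac{54219}{2} \approx 27110.0$)
$z + 390816 = \frac{54219}{2} + 390816 = \frac{835851}{2}$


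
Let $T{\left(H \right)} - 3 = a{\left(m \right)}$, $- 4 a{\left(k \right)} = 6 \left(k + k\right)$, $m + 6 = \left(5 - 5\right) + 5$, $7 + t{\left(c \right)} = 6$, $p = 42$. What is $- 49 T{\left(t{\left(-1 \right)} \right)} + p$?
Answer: $-252$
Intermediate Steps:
$t{\left(c \right)} = -1$ ($t{\left(c \right)} = -7 + 6 = -1$)
$m = -1$ ($m = -6 + \left(\left(5 - 5\right) + 5\right) = -6 + \left(0 + 5\right) = -6 + 5 = -1$)
$a{\left(k \right)} = - 3 k$ ($a{\left(k \right)} = - \frac{6 \left(k + k\right)}{4} = - \frac{6 \cdot 2 k}{4} = - \frac{12 k}{4} = - 3 k$)
$T{\left(H \right)} = 6$ ($T{\left(H \right)} = 3 - -3 = 3 + 3 = 6$)
$- 49 T{\left(t{\left(-1 \right)} \right)} + p = \left(-49\right) 6 + 42 = -294 + 42 = -252$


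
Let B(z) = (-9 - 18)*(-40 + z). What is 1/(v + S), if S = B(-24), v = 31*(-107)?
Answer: -1/1589 ≈ -0.00062933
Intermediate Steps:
B(z) = 1080 - 27*z (B(z) = -27*(-40 + z) = 1080 - 27*z)
v = -3317
S = 1728 (S = 1080 - 27*(-24) = 1080 + 648 = 1728)
1/(v + S) = 1/(-3317 + 1728) = 1/(-1589) = -1/1589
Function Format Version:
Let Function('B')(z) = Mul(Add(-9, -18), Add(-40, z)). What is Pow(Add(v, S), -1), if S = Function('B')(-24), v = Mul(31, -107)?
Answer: Rational(-1, 1589) ≈ -0.00062933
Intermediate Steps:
Function('B')(z) = Add(1080, Mul(-27, z)) (Function('B')(z) = Mul(-27, Add(-40, z)) = Add(1080, Mul(-27, z)))
v = -3317
S = 1728 (S = Add(1080, Mul(-27, -24)) = Add(1080, 648) = 1728)
Pow(Add(v, S), -1) = Pow(Add(-3317, 1728), -1) = Pow(-1589, -1) = Rational(-1, 1589)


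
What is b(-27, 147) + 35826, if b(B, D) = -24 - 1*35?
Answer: 35767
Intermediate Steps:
b(B, D) = -59 (b(B, D) = -24 - 35 = -59)
b(-27, 147) + 35826 = -59 + 35826 = 35767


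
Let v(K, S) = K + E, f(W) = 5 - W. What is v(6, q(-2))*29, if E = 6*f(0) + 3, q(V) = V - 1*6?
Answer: 1131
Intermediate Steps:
q(V) = -6 + V (q(V) = V - 6 = -6 + V)
E = 33 (E = 6*(5 - 1*0) + 3 = 6*(5 + 0) + 3 = 6*5 + 3 = 30 + 3 = 33)
v(K, S) = 33 + K (v(K, S) = K + 33 = 33 + K)
v(6, q(-2))*29 = (33 + 6)*29 = 39*29 = 1131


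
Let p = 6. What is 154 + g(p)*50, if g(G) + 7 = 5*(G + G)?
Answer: 2804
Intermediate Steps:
g(G) = -7 + 10*G (g(G) = -7 + 5*(G + G) = -7 + 5*(2*G) = -7 + 10*G)
154 + g(p)*50 = 154 + (-7 + 10*6)*50 = 154 + (-7 + 60)*50 = 154 + 53*50 = 154 + 2650 = 2804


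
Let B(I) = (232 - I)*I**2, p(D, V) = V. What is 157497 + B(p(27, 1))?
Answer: 157728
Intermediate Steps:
B(I) = I**2*(232 - I)
157497 + B(p(27, 1)) = 157497 + 1**2*(232 - 1*1) = 157497 + 1*(232 - 1) = 157497 + 1*231 = 157497 + 231 = 157728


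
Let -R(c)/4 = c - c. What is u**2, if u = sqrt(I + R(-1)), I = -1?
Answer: -1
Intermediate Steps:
R(c) = 0 (R(c) = -4*(c - c) = -4*0 = 0)
u = I (u = sqrt(-1 + 0) = sqrt(-1) = I ≈ 1.0*I)
u**2 = I**2 = -1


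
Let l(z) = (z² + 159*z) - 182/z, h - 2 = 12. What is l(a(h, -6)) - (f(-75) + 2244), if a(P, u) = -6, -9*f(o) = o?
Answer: -3140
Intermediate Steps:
h = 14 (h = 2 + 12 = 14)
f(o) = -o/9
l(z) = z² - 182/z + 159*z
l(a(h, -6)) - (f(-75) + 2244) = (-182 + (-6)²*(159 - 6))/(-6) - (-⅑*(-75) + 2244) = -(-182 + 36*153)/6 - (25/3 + 2244) = -(-182 + 5508)/6 - 1*6757/3 = -⅙*5326 - 6757/3 = -2663/3 - 6757/3 = -3140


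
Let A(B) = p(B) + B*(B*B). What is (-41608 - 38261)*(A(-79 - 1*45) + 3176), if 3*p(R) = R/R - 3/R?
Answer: 18851281169567/124 ≈ 1.5203e+11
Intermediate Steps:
p(R) = 1/3 - 1/R (p(R) = (R/R - 3/R)/3 = (1 - 3/R)/3 = 1/3 - 1/R)
A(B) = B**3 + (-3 + B)/(3*B) (A(B) = (-3 + B)/(3*B) + B*(B*B) = (-3 + B)/(3*B) + B*B**2 = (-3 + B)/(3*B) + B**3 = B**3 + (-3 + B)/(3*B))
(-41608 - 38261)*(A(-79 - 1*45) + 3176) = (-41608 - 38261)*((-1 + (-79 - 1*45)**4 + (-79 - 1*45)/3)/(-79 - 1*45) + 3176) = -79869*((-1 + (-79 - 45)**4 + (-79 - 45)/3)/(-79 - 45) + 3176) = -79869*((-1 + (-124)**4 + (1/3)*(-124))/(-124) + 3176) = -79869*(-(-1 + 236421376 - 124/3)/124 + 3176) = -79869*(-1/124*709264001/3 + 3176) = -79869*(-709264001/372 + 3176) = -79869*(-708082529/372) = 18851281169567/124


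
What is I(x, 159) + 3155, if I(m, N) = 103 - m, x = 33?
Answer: 3225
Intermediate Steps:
I(x, 159) + 3155 = (103 - 1*33) + 3155 = (103 - 33) + 3155 = 70 + 3155 = 3225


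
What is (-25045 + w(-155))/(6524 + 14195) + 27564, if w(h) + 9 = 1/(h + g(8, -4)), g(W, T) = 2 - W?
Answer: 91942827381/3335759 ≈ 27563.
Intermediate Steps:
w(h) = -9 + 1/(-6 + h) (w(h) = -9 + 1/(h + (2 - 1*8)) = -9 + 1/(h + (2 - 8)) = -9 + 1/(h - 6) = -9 + 1/(-6 + h))
(-25045 + w(-155))/(6524 + 14195) + 27564 = (-25045 + (55 - 9*(-155))/(-6 - 155))/(6524 + 14195) + 27564 = (-25045 + (55 + 1395)/(-161))/20719 + 27564 = (-25045 - 1/161*1450)*(1/20719) + 27564 = (-25045 - 1450/161)*(1/20719) + 27564 = -4033695/161*1/20719 + 27564 = -4033695/3335759 + 27564 = 91942827381/3335759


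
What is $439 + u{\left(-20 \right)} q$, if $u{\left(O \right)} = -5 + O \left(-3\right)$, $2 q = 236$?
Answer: $6929$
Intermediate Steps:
$q = 118$ ($q = \frac{1}{2} \cdot 236 = 118$)
$u{\left(O \right)} = -5 - 3 O$
$439 + u{\left(-20 \right)} q = 439 + \left(-5 - -60\right) 118 = 439 + \left(-5 + 60\right) 118 = 439 + 55 \cdot 118 = 439 + 6490 = 6929$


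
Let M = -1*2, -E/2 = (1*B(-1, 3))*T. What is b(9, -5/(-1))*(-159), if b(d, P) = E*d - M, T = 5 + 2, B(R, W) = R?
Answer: -20352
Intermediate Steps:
T = 7
E = 14 (E = -2*1*(-1)*7 = -(-2)*7 = -2*(-7) = 14)
M = -2
b(d, P) = 2 + 14*d (b(d, P) = 14*d - 1*(-2) = 14*d + 2 = 2 + 14*d)
b(9, -5/(-1))*(-159) = (2 + 14*9)*(-159) = (2 + 126)*(-159) = 128*(-159) = -20352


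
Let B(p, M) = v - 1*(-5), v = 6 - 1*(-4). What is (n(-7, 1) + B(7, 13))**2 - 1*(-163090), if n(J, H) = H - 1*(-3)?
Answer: 163451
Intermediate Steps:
v = 10 (v = 6 + 4 = 10)
B(p, M) = 15 (B(p, M) = 10 - 1*(-5) = 10 + 5 = 15)
n(J, H) = 3 + H (n(J, H) = H + 3 = 3 + H)
(n(-7, 1) + B(7, 13))**2 - 1*(-163090) = ((3 + 1) + 15)**2 - 1*(-163090) = (4 + 15)**2 + 163090 = 19**2 + 163090 = 361 + 163090 = 163451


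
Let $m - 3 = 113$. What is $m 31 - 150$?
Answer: $3446$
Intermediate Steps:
$m = 116$ ($m = 3 + 113 = 116$)
$m 31 - 150 = 116 \cdot 31 - 150 = 3596 - 150 = 3446$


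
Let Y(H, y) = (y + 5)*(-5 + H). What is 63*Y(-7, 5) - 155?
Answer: -7715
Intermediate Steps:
Y(H, y) = (-5 + H)*(5 + y) (Y(H, y) = (5 + y)*(-5 + H) = (-5 + H)*(5 + y))
63*Y(-7, 5) - 155 = 63*(-25 - 5*5 + 5*(-7) - 7*5) - 155 = 63*(-25 - 25 - 35 - 35) - 155 = 63*(-120) - 155 = -7560 - 155 = -7715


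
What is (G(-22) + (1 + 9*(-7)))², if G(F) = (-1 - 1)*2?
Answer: 4356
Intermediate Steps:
G(F) = -4 (G(F) = -2*2 = -4)
(G(-22) + (1 + 9*(-7)))² = (-4 + (1 + 9*(-7)))² = (-4 + (1 - 63))² = (-4 - 62)² = (-66)² = 4356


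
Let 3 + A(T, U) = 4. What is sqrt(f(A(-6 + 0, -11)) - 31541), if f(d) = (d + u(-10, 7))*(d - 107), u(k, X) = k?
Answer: I*sqrt(30587) ≈ 174.89*I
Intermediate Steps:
A(T, U) = 1 (A(T, U) = -3 + 4 = 1)
f(d) = (-107 + d)*(-10 + d) (f(d) = (d - 10)*(d - 107) = (-10 + d)*(-107 + d) = (-107 + d)*(-10 + d))
sqrt(f(A(-6 + 0, -11)) - 31541) = sqrt((1070 + 1**2 - 117*1) - 31541) = sqrt((1070 + 1 - 117) - 31541) = sqrt(954 - 31541) = sqrt(-30587) = I*sqrt(30587)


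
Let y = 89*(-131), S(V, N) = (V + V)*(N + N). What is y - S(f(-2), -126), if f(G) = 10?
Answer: -6619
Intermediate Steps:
S(V, N) = 4*N*V (S(V, N) = (2*V)*(2*N) = 4*N*V)
y = -11659
y - S(f(-2), -126) = -11659 - 4*(-126)*10 = -11659 - 1*(-5040) = -11659 + 5040 = -6619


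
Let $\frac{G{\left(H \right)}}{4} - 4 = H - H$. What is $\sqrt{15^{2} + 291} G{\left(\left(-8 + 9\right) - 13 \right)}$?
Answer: $32 \sqrt{129} \approx 363.45$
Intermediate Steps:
$G{\left(H \right)} = 16$ ($G{\left(H \right)} = 16 + 4 \left(H - H\right) = 16 + 4 \cdot 0 = 16 + 0 = 16$)
$\sqrt{15^{2} + 291} G{\left(\left(-8 + 9\right) - 13 \right)} = \sqrt{15^{2} + 291} \cdot 16 = \sqrt{225 + 291} \cdot 16 = \sqrt{516} \cdot 16 = 2 \sqrt{129} \cdot 16 = 32 \sqrt{129}$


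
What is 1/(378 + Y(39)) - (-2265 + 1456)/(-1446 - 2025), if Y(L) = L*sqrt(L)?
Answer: -2455261/10742745 - 13*sqrt(39)/27855 ≈ -0.23147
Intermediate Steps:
Y(L) = L**(3/2)
1/(378 + Y(39)) - (-2265 + 1456)/(-1446 - 2025) = 1/(378 + 39**(3/2)) - (-2265 + 1456)/(-1446 - 2025) = 1/(378 + 39*sqrt(39)) - (-809)/(-3471) = 1/(378 + 39*sqrt(39)) - (-809)*(-1)/3471 = 1/(378 + 39*sqrt(39)) - 1*809/3471 = 1/(378 + 39*sqrt(39)) - 809/3471 = -809/3471 + 1/(378 + 39*sqrt(39))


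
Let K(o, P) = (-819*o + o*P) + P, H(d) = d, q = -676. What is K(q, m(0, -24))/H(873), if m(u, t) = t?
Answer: 63316/97 ≈ 652.74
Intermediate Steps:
K(o, P) = P - 819*o + P*o (K(o, P) = (-819*o + P*o) + P = P - 819*o + P*o)
K(q, m(0, -24))/H(873) = (-24 - 819*(-676) - 24*(-676))/873 = (-24 + 553644 + 16224)*(1/873) = 569844*(1/873) = 63316/97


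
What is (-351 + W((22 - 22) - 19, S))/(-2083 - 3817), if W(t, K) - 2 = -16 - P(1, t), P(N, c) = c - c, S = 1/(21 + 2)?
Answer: 73/1180 ≈ 0.061864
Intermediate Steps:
S = 1/23 ≈ 0.043478
P(N, c) = 0
W(t, K) = -14 (W(t, K) = 2 + (-16 - 1*0) = 2 + (-16 + 0) = 2 - 16 = -14)
(-351 + W((22 - 22) - 19, S))/(-2083 - 3817) = (-351 - 14)/(-2083 - 3817) = -365/(-5900) = -365*(-1/5900) = 73/1180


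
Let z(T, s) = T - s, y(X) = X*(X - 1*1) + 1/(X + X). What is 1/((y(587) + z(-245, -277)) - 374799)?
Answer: -1174/36141589 ≈ -3.2483e-5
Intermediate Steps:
y(X) = 1/(2*X) + X*(-1 + X) (y(X) = X*(X - 1) + 1/(2*X) = X*(-1 + X) + 1/(2*X) = 1/(2*X) + X*(-1 + X))
1/((y(587) + z(-245, -277)) - 374799) = 1/(((587² + (½)/587 - 1*587) + (-245 - 1*(-277))) - 374799) = 1/(((344569 + (½)*(1/587) - 587) + (-245 + 277)) - 374799) = 1/(((344569 + 1/1174 - 587) + 32) - 374799) = 1/((403834869/1174 + 32) - 374799) = 1/(403872437/1174 - 374799) = 1/(-36141589/1174) = -1174/36141589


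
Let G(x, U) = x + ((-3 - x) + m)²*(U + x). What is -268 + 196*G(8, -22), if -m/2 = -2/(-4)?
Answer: -393836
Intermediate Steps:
m = -1 (m = -(-4)/(-4) = -(-4)*(-1)/4 = -2*½ = -1)
G(x, U) = x + (-4 - x)²*(U + x) (G(x, U) = x + ((-3 - x) - 1)²*(U + x) = x + (-4 - x)²*(U + x))
-268 + 196*G(8, -22) = -268 + 196*(8 - 22*(4 + 8)² + 8*(4 + 8)²) = -268 + 196*(8 - 22*12² + 8*12²) = -268 + 196*(8 - 22*144 + 8*144) = -268 + 196*(8 - 3168 + 1152) = -268 + 196*(-2008) = -268 - 393568 = -393836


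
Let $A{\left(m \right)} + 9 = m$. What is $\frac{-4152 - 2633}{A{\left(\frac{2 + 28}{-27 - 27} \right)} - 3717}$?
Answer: $\frac{61065}{33539} \approx 1.8207$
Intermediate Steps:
$A{\left(m \right)} = -9 + m$
$\frac{-4152 - 2633}{A{\left(\frac{2 + 28}{-27 - 27} \right)} - 3717} = \frac{-4152 - 2633}{\left(-9 + \frac{2 + 28}{-27 - 27}\right) - 3717} = - \frac{6785}{\left(-9 + \frac{30}{-54}\right) - 3717} = - \frac{6785}{\left(-9 + 30 \left(- \frac{1}{54}\right)\right) - 3717} = - \frac{6785}{\left(-9 - \frac{5}{9}\right) - 3717} = - \frac{6785}{- \frac{86}{9} - 3717} = - \frac{6785}{- \frac{33539}{9}} = \left(-6785\right) \left(- \frac{9}{33539}\right) = \frac{61065}{33539}$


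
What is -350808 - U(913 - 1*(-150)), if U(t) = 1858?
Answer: -352666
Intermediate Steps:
-350808 - U(913 - 1*(-150)) = -350808 - 1*1858 = -350808 - 1858 = -352666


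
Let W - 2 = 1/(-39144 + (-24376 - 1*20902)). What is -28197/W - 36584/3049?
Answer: -2421386754626/171600769 ≈ -14111.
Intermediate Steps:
W = 168843/84422 (W = 2 + 1/(-39144 + (-24376 - 1*20902)) = 2 + 1/(-39144 + (-24376 - 20902)) = 2 + 1/(-39144 - 45278) = 2 + 1/(-84422) = 2 - 1/84422 = 168843/84422 ≈ 2.0000)
-28197/W - 36584/3049 = -28197/168843/84422 - 36584/3049 = -28197*84422/168843 - 36584*1/3049 = -793482378/56281 - 36584/3049 = -2421386754626/171600769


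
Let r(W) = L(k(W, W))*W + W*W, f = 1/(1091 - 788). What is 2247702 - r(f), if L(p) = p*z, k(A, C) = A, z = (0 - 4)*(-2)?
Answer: 22928808101/10201 ≈ 2.2477e+6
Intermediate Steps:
f = 1/303 ≈ 0.0033003
z = 8 (z = -4*(-2) = 8)
L(p) = 8*p (L(p) = p*8 = 8*p)
r(W) = 9*W**2 (r(W) = (8*W)*W + W*W = 8*W**2 + W**2 = 9*W**2)
2247702 - r(f) = 2247702 - 9*(1/303)**2 = 2247702 - 9/91809 = 2247702 - 1*1/10201 = 2247702 - 1/10201 = 22928808101/10201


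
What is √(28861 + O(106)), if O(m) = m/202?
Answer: √294416414/101 ≈ 169.89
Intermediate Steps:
O(m) = m/202 (O(m) = m*(1/202) = m/202)
√(28861 + O(106)) = √(28861 + (1/202)*106) = √(28861 + 53/101) = √(2915014/101) = √294416414/101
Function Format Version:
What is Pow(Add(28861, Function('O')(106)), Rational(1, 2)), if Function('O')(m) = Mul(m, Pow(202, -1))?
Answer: Mul(Rational(1, 101), Pow(294416414, Rational(1, 2))) ≈ 169.89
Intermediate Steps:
Function('O')(m) = Mul(Rational(1, 202), m) (Function('O')(m) = Mul(m, Rational(1, 202)) = Mul(Rational(1, 202), m))
Pow(Add(28861, Function('O')(106)), Rational(1, 2)) = Pow(Add(28861, Mul(Rational(1, 202), 106)), Rational(1, 2)) = Pow(Add(28861, Rational(53, 101)), Rational(1, 2)) = Pow(Rational(2915014, 101), Rational(1, 2)) = Mul(Rational(1, 101), Pow(294416414, Rational(1, 2)))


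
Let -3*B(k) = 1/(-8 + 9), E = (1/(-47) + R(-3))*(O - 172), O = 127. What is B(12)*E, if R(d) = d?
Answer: -2130/47 ≈ -45.319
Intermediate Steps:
E = 6390/47 (E = (1/(-47) - 3)*(127 - 172) = (-1/47 - 3)*(-45) = -142/47*(-45) = 6390/47 ≈ 135.96)
B(k) = -⅓ (B(k) = -1/(3*(-8 + 9)) = -⅓/1 = -⅓*1 = -⅓)
B(12)*E = -⅓*6390/47 = -2130/47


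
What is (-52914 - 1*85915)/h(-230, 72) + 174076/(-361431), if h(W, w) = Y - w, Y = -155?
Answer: 7162512721/11720691 ≈ 611.10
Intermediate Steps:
h(W, w) = -155 - w
(-52914 - 1*85915)/h(-230, 72) + 174076/(-361431) = (-52914 - 1*85915)/(-155 - 1*72) + 174076/(-361431) = (-52914 - 85915)/(-155 - 72) + 174076*(-1/361431) = -138829/(-227) - 24868/51633 = -138829*(-1/227) - 24868/51633 = 138829/227 - 24868/51633 = 7162512721/11720691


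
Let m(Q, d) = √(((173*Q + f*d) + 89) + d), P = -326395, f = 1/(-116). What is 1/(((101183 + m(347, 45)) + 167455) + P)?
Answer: -6699812/386954062589 - 6*√22488195/386954062589 ≈ -1.7388e-5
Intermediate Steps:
f = -1/116 ≈ -0.0086207
m(Q, d) = √(89 + 173*Q + 115*d/116) (m(Q, d) = √(((173*Q - d/116) + 89) + d) = √((89 + 173*Q - d/116) + d) = √(89 + 173*Q + 115*d/116))
1/(((101183 + m(347, 45)) + 167455) + P) = 1/(((101183 + √(299396 + 3335*45 + 581972*347)/58) + 167455) - 326395) = 1/(((101183 + √(299396 + 150075 + 201944284)/58) + 167455) - 326395) = 1/(((101183 + √202393755/58) + 167455) - 326395) = 1/(((101183 + (3*√22488195)/58) + 167455) - 326395) = 1/(((101183 + 3*√22488195/58) + 167455) - 326395) = 1/((268638 + 3*√22488195/58) - 326395) = 1/(-57757 + 3*√22488195/58)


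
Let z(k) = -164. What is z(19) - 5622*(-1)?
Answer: 5458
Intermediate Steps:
z(19) - 5622*(-1) = -164 - 5622*(-1) = -164 - 937*(-6) = -164 + 5622 = 5458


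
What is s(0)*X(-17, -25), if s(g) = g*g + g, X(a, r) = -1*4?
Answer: 0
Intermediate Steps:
X(a, r) = -4
s(g) = g + g² (s(g) = g² + g = g + g²)
s(0)*X(-17, -25) = (0*(1 + 0))*(-4) = (0*1)*(-4) = 0*(-4) = 0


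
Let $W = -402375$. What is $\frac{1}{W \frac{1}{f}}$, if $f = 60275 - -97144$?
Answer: $- \frac{52473}{134125} \approx -0.39122$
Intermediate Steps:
$f = 157419$ ($f = 60275 + 97144 = 157419$)
$\frac{1}{W \frac{1}{f}} = \frac{1}{\left(-402375\right) \frac{1}{157419}} = \frac{1}{- \frac{134125}{52473}} = - \frac{52473}{134125}$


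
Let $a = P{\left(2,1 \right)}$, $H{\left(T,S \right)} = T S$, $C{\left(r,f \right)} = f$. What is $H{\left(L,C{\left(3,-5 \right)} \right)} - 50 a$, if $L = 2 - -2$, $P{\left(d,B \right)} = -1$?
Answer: $30$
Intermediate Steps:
$L = 4$ ($L = 2 + 2 = 4$)
$H{\left(T,S \right)} = S T$
$a = -1$
$H{\left(L,C{\left(3,-5 \right)} \right)} - 50 a = \left(-5\right) 4 - -50 = -20 + 50 = 30$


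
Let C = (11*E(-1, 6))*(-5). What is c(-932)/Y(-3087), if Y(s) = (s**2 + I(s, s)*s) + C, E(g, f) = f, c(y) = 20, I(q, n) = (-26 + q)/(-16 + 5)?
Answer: 10/4327809 ≈ 2.3106e-6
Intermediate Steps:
I(q, n) = 26/11 - q/11 (I(q, n) = (-26 + q)/(-11) = (-26 + q)*(-1/11) = 26/11 - q/11)
C = -330 (C = (11*6)*(-5) = 66*(-5) = -330)
Y(s) = -330 + s**2 + s*(26/11 - s/11) (Y(s) = (s**2 + (26/11 - s/11)*s) - 330 = (s**2 + s*(26/11 - s/11)) - 330 = -330 + s**2 + s*(26/11 - s/11))
c(-932)/Y(-3087) = 20/(-330 + (10/11)*(-3087)**2 + (26/11)*(-3087)) = 20/(-330 + (10/11)*9529569 - 80262/11) = 20/(-330 + 95295690/11 - 80262/11) = 20/8655618 = 20*(1/8655618) = 10/4327809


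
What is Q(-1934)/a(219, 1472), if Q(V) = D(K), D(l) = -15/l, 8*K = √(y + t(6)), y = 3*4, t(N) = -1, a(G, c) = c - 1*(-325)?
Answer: -40*√11/6589 ≈ -0.020134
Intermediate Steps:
a(G, c) = 325 + c (a(G, c) = c + 325 = 325 + c)
y = 12
K = √11/8 (K = √(12 - 1)/8 = √11/8 ≈ 0.41458)
Q(V) = -120*√11/11 (Q(V) = -15*8*√11/11 = -120*√11/11)
Q(-1934)/a(219, 1472) = (-120*√11/11)/(325 + 1472) = -120*√11/11/1797 = -120*√11/11*(1/1797) = -40*√11/6589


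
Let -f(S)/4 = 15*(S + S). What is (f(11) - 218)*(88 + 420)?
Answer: -781304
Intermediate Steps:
f(S) = -120*S (f(S) = -60*(S + S) = -60*2*S = -120*S)
(f(11) - 218)*(88 + 420) = (-120*11 - 218)*(88 + 420) = (-1320 - 218)*508 = -1538*508 = -781304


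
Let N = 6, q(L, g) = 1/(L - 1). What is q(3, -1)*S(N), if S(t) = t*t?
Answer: 18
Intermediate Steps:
q(L, g) = 1/(-1 + L)
S(t) = t²
q(3, -1)*S(N) = 6²/(-1 + 3) = 36/2 = (½)*36 = 18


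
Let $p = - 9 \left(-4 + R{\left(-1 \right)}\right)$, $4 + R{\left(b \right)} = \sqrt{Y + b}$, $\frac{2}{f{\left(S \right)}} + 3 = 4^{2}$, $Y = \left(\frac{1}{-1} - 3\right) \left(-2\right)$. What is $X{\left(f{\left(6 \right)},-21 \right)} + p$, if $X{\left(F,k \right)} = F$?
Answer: $\frac{938}{13} - 9 \sqrt{7} \approx 48.342$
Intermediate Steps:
$Y = 8$ ($Y = \left(-1 - 3\right) \left(-2\right) = \left(-4\right) \left(-2\right) = 8$)
$f{\left(S \right)} = \frac{2}{13}$ ($f{\left(S \right)} = \frac{2}{-3 + 4^{2}} = \frac{2}{-3 + 16} = \frac{2}{13}$)
$R{\left(b \right)} = -4 + \sqrt{8 + b}$
$p = 72 - 9 \sqrt{7}$ ($p = - 9 \left(-4 - \left(4 - \sqrt{8 - 1}\right)\right) = - 9 \left(-4 - \left(4 - \sqrt{7}\right)\right) = - 9 \left(-8 + \sqrt{7}\right) = 72 - 9 \sqrt{7} \approx 48.188$)
$X{\left(f{\left(6 \right)},-21 \right)} + p = \frac{2}{13} + \left(72 - 9 \sqrt{7}\right) = \frac{938}{13} - 9 \sqrt{7}$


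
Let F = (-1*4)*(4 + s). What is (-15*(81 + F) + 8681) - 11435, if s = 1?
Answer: -3669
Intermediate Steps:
F = -20 (F = (-1*4)*(4 + 1) = -4*5 = -20)
(-15*(81 + F) + 8681) - 11435 = (-15*(81 - 20) + 8681) - 11435 = (-15*61 + 8681) - 11435 = (-915 + 8681) - 11435 = 7766 - 11435 = -3669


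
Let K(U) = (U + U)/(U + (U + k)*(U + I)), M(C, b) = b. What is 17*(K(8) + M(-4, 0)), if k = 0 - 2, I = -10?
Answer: -68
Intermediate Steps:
k = -2
K(U) = 2*U/(U + (-10 + U)*(-2 + U)) (K(U) = (U + U)/(U + (U - 2)*(U - 10)) = (2*U)/(U + (-2 + U)*(-10 + U)) = (2*U)/(U + (-10 + U)*(-2 + U)) = 2*U/(U + (-10 + U)*(-2 + U)))
17*(K(8) + M(-4, 0)) = 17*(2*8/(20 + 8**2 - 11*8) + 0) = 17*(2*8/(20 + 64 - 88) + 0) = 17*(2*8/(-4) + 0) = 17*(2*8*(-1/4) + 0) = 17*(-4 + 0) = 17*(-4) = -68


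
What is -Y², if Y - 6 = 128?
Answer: -17956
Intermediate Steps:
Y = 134 (Y = 6 + 128 = 134)
-Y² = -1*134² = -1*17956 = -17956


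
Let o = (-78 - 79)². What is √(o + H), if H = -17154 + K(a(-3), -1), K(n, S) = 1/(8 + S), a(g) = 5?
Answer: √367262/7 ≈ 86.574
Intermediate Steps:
H = -120077/7 (H = -17154 + 1/(8 - 1) = -17154 + 1/7 = -17154 + ⅐ = -120077/7 ≈ -17154.)
o = 24649 (o = (-157)² = 24649)
√(o + H) = √(24649 - 120077/7) = √(52466/7) = √367262/7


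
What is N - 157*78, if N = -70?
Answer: -12316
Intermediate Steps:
N - 157*78 = -70 - 157*78 = -70 - 12246 = -12316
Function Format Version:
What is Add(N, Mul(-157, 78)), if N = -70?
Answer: -12316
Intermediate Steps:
Add(N, Mul(-157, 78)) = Add(-70, Mul(-157, 78)) = Add(-70, -12246) = -12316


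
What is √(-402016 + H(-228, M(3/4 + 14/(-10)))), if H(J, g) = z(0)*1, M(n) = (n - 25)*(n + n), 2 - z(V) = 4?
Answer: I*√402018 ≈ 634.05*I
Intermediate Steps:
z(V) = -2 (z(V) = 2 - 1*4 = 2 - 4 = -2)
M(n) = 2*n*(-25 + n) (M(n) = (-25 + n)*(2*n) = 2*n*(-25 + n))
H(J, g) = -2 (H(J, g) = -2*1 = -2)
√(-402016 + H(-228, M(3/4 + 14/(-10)))) = √(-402016 - 2) = √(-402018) = I*√402018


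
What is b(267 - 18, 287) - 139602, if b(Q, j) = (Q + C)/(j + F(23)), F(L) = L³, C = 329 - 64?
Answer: -869301397/6227 ≈ -1.3960e+5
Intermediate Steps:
C = 265
b(Q, j) = (265 + Q)/(12167 + j) (b(Q, j) = (Q + 265)/(j + 23³) = (265 + Q)/(j + 12167) = (265 + Q)/(12167 + j))
b(267 - 18, 287) - 139602 = (265 + (267 - 18))/(12167 + 287) - 139602 = (265 + 249)/12454 - 139602 = (1/12454)*514 - 139602 = 257/6227 - 139602 = -869301397/6227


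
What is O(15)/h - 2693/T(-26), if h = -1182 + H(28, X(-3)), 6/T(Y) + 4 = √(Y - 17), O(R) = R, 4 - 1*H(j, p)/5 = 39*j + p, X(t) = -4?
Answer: 35558327/19806 - 2693*I*√43/6 ≈ 1795.3 - 2943.2*I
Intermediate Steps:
H(j, p) = 20 - 195*j - 5*p (H(j, p) = 20 - 5*(39*j + p) = 20 - 5*(p + 39*j) = 20 + (-195*j - 5*p) = 20 - 195*j - 5*p)
T(Y) = 6/(-4 + √(-17 + Y)) (T(Y) = 6/(-4 + √(Y - 17)) = 6/(-4 + √(-17 + Y)))
h = -6602 (h = -1182 + (20 - 195*28 - 5*(-4)) = -1182 + (20 - 5460 + 20) = -1182 - 5420 = -6602)
O(15)/h - 2693/T(-26) = 15/(-6602) - (-5386/3 + 2693*√(-17 - 26)/6) = 15*(-1/6602) - (-5386/3 + 2693*I*√43/6) = -15/6602 - (-5386/3 + 2693*I*√43/6) = -15/6602 - 2693*(-⅔ + I*√43/6) = -15/6602 + (5386/3 - 2693*I*√43/6) = 35558327/19806 - 2693*I*√43/6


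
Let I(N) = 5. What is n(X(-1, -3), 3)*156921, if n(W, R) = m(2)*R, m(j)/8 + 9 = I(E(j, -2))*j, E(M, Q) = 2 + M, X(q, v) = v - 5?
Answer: 3766104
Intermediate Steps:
X(q, v) = -5 + v
m(j) = -72 + 40*j (m(j) = -72 + 8*(5*j) = -72 + 40*j)
n(W, R) = 8*R (n(W, R) = (-72 + 40*2)*R = (-72 + 80)*R = 8*R)
n(X(-1, -3), 3)*156921 = (8*3)*156921 = 24*156921 = 3766104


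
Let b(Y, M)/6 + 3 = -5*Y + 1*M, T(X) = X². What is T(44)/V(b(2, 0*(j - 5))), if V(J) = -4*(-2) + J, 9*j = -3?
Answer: -968/35 ≈ -27.657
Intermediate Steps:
j = -⅓ (j = (⅑)*(-3) = -⅓ ≈ -0.33333)
b(Y, M) = -18 - 30*Y + 6*M (b(Y, M) = -18 + 6*(-5*Y + 1*M) = -18 + 6*(-5*Y + M) = -18 + 6*(M - 5*Y) = -18 + (-30*Y + 6*M) = -18 - 30*Y + 6*M)
V(J) = 8 + J
T(44)/V(b(2, 0*(j - 5))) = 44²/(8 + (-18 - 30*2 + 6*(0*(-⅓ - 5)))) = 1936/(8 + (-18 - 60 + 6*(0*(-16/3)))) = 1936/(8 + (-18 - 60 + 6*0)) = 1936/(8 + (-18 - 60 + 0)) = 1936/(8 - 78) = 1936/(-70) = 1936*(-1/70) = -968/35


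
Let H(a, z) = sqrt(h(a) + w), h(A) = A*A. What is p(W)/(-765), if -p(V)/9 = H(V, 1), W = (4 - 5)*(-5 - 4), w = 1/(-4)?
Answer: sqrt(323)/170 ≈ 0.10572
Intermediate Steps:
h(A) = A**2
w = -1/4 ≈ -0.25000
H(a, z) = sqrt(-1/4 + a**2) (H(a, z) = sqrt(a**2 - 1/4) = sqrt(-1/4 + a**2))
W = 9 (W = -1*(-9) = 9)
p(V) = -9*sqrt(-1 + 4*V**2)/2
p(W)/(-765) = (-9*sqrt(-1 + 4*9**2)/2)/(-765) = -(-1)*sqrt(-1 + 4*81)/170 = -(-1)*sqrt(-1 + 324)/170 = -(-1)*sqrt(323)/170 = sqrt(323)/170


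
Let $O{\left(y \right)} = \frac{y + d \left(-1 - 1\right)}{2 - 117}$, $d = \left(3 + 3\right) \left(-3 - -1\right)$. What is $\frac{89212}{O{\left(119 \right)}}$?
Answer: $- \frac{10259380}{143} \approx -71744.0$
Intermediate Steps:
$d = -12$ ($d = 6 \left(-3 + 1\right) = 6 \left(-2\right) = -12$)
$O{\left(y \right)} = - \frac{24}{115} - \frac{y}{115}$ ($O{\left(y \right)} = \frac{y - 12 \left(-1 - 1\right)}{2 - 117} = \frac{y - -24}{-115} = \left(y + 24\right) \left(- \frac{1}{115}\right) = \left(24 + y\right) \left(- \frac{1}{115}\right) = - \frac{24}{115} - \frac{y}{115}$)
$\frac{89212}{O{\left(119 \right)}} = \frac{89212}{- \frac{24}{115} - \frac{119}{115}} = \frac{89212}{- \frac{143}{115}} = 89212 \left(- \frac{115}{143}\right) = - \frac{10259380}{143}$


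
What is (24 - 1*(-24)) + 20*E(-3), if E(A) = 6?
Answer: 168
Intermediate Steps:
(24 - 1*(-24)) + 20*E(-3) = (24 - 1*(-24)) + 20*6 = (24 + 24) + 120 = 48 + 120 = 168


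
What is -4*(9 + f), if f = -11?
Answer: 8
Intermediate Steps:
-4*(9 + f) = -4*(9 - 11) = -4*(-2) = 8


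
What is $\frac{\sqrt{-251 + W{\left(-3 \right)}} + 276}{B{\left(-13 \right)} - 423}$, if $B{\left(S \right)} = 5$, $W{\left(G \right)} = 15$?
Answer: $- \frac{138}{209} - \frac{i \sqrt{59}}{209} \approx -0.66029 - 0.036752 i$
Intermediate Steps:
$\frac{\sqrt{-251 + W{\left(-3 \right)}} + 276}{B{\left(-13 \right)} - 423} = \frac{\sqrt{-251 + 15} + 276}{5 - 423} = \frac{\sqrt{-236} + 276}{-418} = \left(2 i \sqrt{59} + 276\right) \left(- \frac{1}{418}\right) = \left(276 + 2 i \sqrt{59}\right) \left(- \frac{1}{418}\right) = - \frac{138}{209} - \frac{i \sqrt{59}}{209}$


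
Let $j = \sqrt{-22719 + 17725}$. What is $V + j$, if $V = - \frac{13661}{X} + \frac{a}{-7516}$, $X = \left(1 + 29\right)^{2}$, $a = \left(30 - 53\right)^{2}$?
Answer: $- \frac{6447011}{422775} + i \sqrt{4994} \approx -15.249 + 70.668 i$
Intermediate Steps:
$a = 529$ ($a = \left(-23\right)^{2} = 529$)
$X = 900$ ($X = 30^{2} = 900$)
$V = - \frac{6447011}{422775}$ ($V = - \frac{13661}{900} + \frac{529}{-7516} = \left(-13661\right) \frac{1}{900} + 529 \left(- \frac{1}{7516}\right) = - \frac{13661}{900} - \frac{529}{7516} = - \frac{6447011}{422775} \approx -15.249$)
$j = i \sqrt{4994}$ ($j = \sqrt{-4994} = i \sqrt{4994} \approx 70.668 i$)
$V + j = - \frac{6447011}{422775} + i \sqrt{4994}$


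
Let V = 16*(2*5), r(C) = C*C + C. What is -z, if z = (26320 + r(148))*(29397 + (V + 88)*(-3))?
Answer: -1386002916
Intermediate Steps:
r(C) = C + C**2 (r(C) = C**2 + C = C + C**2)
V = 160 (V = 16*10 = 160)
z = 1386002916 (z = (26320 + 148*(1 + 148))*(29397 + (160 + 88)*(-3)) = (26320 + 148*149)*(29397 + 248*(-3)) = (26320 + 22052)*(29397 - 744) = 48372*28653 = 1386002916)
-z = -1*1386002916 = -1386002916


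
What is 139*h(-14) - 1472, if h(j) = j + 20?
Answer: -638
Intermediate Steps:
h(j) = 20 + j
139*h(-14) - 1472 = 139*(20 - 14) - 1472 = 139*6 - 1472 = 834 - 1472 = -638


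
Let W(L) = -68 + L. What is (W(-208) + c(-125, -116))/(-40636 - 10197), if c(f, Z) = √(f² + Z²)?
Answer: 276/50833 - √29081/50833 ≈ 0.0020748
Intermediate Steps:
c(f, Z) = √(Z² + f²)
(W(-208) + c(-125, -116))/(-40636 - 10197) = ((-68 - 208) + √((-116)² + (-125)²))/(-40636 - 10197) = (-276 + √(13456 + 15625))/(-50833) = (-276 + √29081)*(-1/50833) = 276/50833 - √29081/50833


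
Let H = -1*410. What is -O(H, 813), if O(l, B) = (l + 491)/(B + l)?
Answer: -81/403 ≈ -0.20099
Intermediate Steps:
H = -410
O(l, B) = (491 + l)/(B + l)
-O(H, 813) = -(491 - 410)/(813 - 410) = -81/403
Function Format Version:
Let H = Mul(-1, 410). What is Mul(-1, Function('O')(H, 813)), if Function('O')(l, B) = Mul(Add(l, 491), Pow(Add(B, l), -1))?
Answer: Rational(-81, 403) ≈ -0.20099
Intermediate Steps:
H = -410
Function('O')(l, B) = Mul(Pow(Add(B, l), -1), Add(491, l)) (Function('O')(l, B) = Mul(Add(491, l), Pow(Add(B, l), -1)) = Mul(Pow(Add(B, l), -1), Add(491, l)))
Mul(-1, Function('O')(H, 813)) = Mul(-1, Mul(Pow(Add(813, -410), -1), Add(491, -410))) = Mul(-1, Mul(Pow(403, -1), 81)) = Mul(-1, Mul(Rational(1, 403), 81)) = Mul(-1, Rational(81, 403)) = Rational(-81, 403)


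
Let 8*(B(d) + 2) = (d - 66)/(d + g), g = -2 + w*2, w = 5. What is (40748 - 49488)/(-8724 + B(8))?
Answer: 559360/558493 ≈ 1.0016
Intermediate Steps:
g = 8 (g = -2 + 5*2 = -2 + 10 = 8)
B(d) = -2 + (-66 + d)/(8*(8 + d)) (B(d) = -2 + ((d - 66)/(d + 8))/8 = -2 + ((-66 + d)/(8 + d))/8 = -2 + (-66 + d)/(8*(8 + d)))
(40748 - 49488)/(-8724 + B(8)) = (40748 - 49488)/(-8724 + (-194 - 15*8)/(8*(8 + 8))) = -8740/(-8724 + (⅛)*(-194 - 120)/16) = -8740/(-8724 + (⅛)*(1/16)*(-314)) = -8740/(-8724 - 157/64) = -8740/(-558493/64) = -8740*(-64/558493) = 559360/558493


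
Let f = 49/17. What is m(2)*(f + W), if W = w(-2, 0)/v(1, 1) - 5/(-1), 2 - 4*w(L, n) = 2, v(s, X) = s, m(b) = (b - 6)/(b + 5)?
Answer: -536/119 ≈ -4.5042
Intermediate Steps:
m(b) = (-6 + b)/(5 + b)
w(L, n) = 0 (w(L, n) = ½ - ¼*2 = ½ - ½ = 0)
W = 5 (W = 0/1 - 5/(-1) = 0*1 - 5*(-1) = 0 + 5 = 5)
f = 49/17 (f = 49*(1/17) = 49/17 ≈ 2.8824)
m(2)*(f + W) = ((-6 + 2)/(5 + 2))*(49/17 + 5) = (-4/7)*(134/17) = ((⅐)*(-4))*(134/17) = -4/7*134/17 = -536/119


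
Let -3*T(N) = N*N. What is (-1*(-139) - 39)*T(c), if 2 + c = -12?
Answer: -19600/3 ≈ -6533.3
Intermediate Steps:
c = -14 (c = -2 - 12 = -14)
T(N) = -N²/3 (T(N) = -N*N/3 = -N²/3)
(-1*(-139) - 39)*T(c) = (-1*(-139) - 39)*(-⅓*(-14)²) = (139 - 39)*(-⅓*196) = 100*(-196/3) = -19600/3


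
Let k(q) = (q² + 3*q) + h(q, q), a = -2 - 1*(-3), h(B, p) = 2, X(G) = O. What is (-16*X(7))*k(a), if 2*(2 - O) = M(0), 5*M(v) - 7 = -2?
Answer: -144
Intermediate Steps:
M(v) = 1 (M(v) = 7/5 + (⅕)*(-2) = 7/5 - ⅖ = 1)
O = 3/2 (O = 2 - ½*1 = 2 - ½ = 3/2 ≈ 1.5000)
X(G) = 3/2
a = 1 (a = -2 + 3 = 1)
k(q) = 2 + q² + 3*q (k(q) = (q² + 3*q) + 2 = 2 + q² + 3*q)
(-16*X(7))*k(a) = (-16*3/2)*(2 + 1² + 3*1) = -24*(2 + 1 + 3) = -24*6 = -144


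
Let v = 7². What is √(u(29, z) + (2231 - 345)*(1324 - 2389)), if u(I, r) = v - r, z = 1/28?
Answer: I*√393674043/14 ≈ 1417.2*I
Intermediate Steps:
v = 49
z = 1/28 ≈ 0.035714
u(I, r) = 49 - r
√(u(29, z) + (2231 - 345)*(1324 - 2389)) = √((49 - 1*1/28) + (2231 - 345)*(1324 - 2389)) = √((49 - 1/28) + 1886*(-1065)) = √(1371/28 - 2008590) = √(-56239149/28) = I*√393674043/14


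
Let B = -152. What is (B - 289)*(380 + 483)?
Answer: -380583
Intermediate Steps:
(B - 289)*(380 + 483) = (-152 - 289)*(380 + 483) = -441*863 = -380583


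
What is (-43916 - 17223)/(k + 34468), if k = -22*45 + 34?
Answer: -61139/33512 ≈ -1.8244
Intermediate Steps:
k = -956 (k = -990 + 34 = -956)
(-43916 - 17223)/(k + 34468) = (-43916 - 17223)/(-956 + 34468) = -61139/33512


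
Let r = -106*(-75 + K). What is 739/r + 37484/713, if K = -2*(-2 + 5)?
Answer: 322364531/6121818 ≈ 52.658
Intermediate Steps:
K = -6 (K = -2*3 = -6)
r = 8586 (r = -106*(-75 - 6) = -106*(-81) = 8586)
739/r + 37484/713 = 739/8586 + 37484/713 = 322364531/6121818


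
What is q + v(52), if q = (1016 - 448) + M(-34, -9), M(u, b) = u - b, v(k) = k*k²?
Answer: 141151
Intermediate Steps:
v(k) = k³
q = 543 (q = (1016 - 448) + (-34 - 1*(-9)) = 568 + (-34 + 9) = 568 - 25 = 543)
q + v(52) = 543 + 52³ = 543 + 140608 = 141151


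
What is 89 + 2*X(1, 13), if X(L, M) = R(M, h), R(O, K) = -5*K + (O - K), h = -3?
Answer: 151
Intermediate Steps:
R(O, K) = O - 6*K
X(L, M) = 18 + M (X(L, M) = M - 6*(-3) = M + 18 = 18 + M)
89 + 2*X(1, 13) = 89 + 2*(18 + 13) = 89 + 2*31 = 89 + 62 = 151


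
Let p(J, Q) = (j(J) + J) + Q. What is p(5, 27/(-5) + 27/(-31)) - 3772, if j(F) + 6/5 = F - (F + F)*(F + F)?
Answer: -599768/155 ≈ -3869.5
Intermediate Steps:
j(F) = -6/5 + F - 4*F**2 (j(F) = -6/5 + (F - (F + F)*(F + F)) = -6/5 + (F - 2*F*2*F) = -6/5 + (F - 4*F**2) = -6/5 + F - 4*F**2)
p(J, Q) = -6/5 + Q - 4*J**2 + 2*J (p(J, Q) = ((-6/5 + J - 4*J**2) + J) + Q = (-6/5 - 4*J**2 + 2*J) + Q = -6/5 + Q - 4*J**2 + 2*J)
p(5, 27/(-5) + 27/(-31)) - 3772 = (-6/5 + (27/(-5) + 27/(-31)) - 4*5**2 + 2*5) - 3772 = (-6/5 + (27*(-1/5) + 27*(-1/31)) - 4*25 + 10) - 3772 = (-6/5 + (-27/5 - 27/31) - 100 + 10) - 3772 = (-6/5 - 972/155 - 100 + 10) - 3772 = -15108/155 - 3772 = -599768/155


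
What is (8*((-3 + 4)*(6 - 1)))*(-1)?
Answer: -40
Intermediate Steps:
(8*((-3 + 4)*(6 - 1)))*(-1) = (8*(1*5))*(-1) = (8*5)*(-1) = 40*(-1) = -40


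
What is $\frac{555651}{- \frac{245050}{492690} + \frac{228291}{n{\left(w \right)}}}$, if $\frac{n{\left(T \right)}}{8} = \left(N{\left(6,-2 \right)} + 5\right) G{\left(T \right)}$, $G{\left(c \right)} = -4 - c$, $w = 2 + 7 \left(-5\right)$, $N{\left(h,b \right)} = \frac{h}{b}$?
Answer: $\frac{12702635271216}{11236298959} \approx 1130.5$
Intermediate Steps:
$w = -33$ ($w = 2 - 35 = -33$)
$n{\left(T \right)} = -64 - 16 T$ ($n{\left(T \right)} = 8 \left(\frac{6}{-2} + 5\right) \left(-4 - T\right) = 8 \left(6 \left(- \frac{1}{2}\right) + 5\right) \left(-4 - T\right) = 8 \left(-3 + 5\right) \left(-4 - T\right) = 8 \cdot 2 \left(-4 - T\right) = 8 \left(-8 - 2 T\right) = -64 - 16 T$)
$\frac{555651}{- \frac{245050}{492690} + \frac{228291}{n{\left(w \right)}}} = \frac{555651}{- \frac{245050}{492690} + \frac{228291}{-64 - -528}} = \frac{555651}{\left(-245050\right) \frac{1}{492690} + \frac{228291}{-64 + 528}} = \frac{555651}{- \frac{24505}{49269} + \frac{228291}{464}} = \frac{555651}{\frac{11236298959}{22860816}} = 555651 \cdot \frac{22860816}{11236298959} = \frac{12702635271216}{11236298959}$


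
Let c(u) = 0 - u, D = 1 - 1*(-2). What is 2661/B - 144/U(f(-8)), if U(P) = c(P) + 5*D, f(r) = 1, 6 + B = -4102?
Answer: -314403/28756 ≈ -10.933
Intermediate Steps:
D = 3 (D = 1 + 2 = 3)
B = -4108 (B = -6 - 4102 = -4108)
c(u) = -u
U(P) = 15 - P (U(P) = -P + 5*3 = -P + 15 = 15 - P)
2661/B - 144/U(f(-8)) = 2661/(-4108) - 144/(15 - 1*1) = 2661*(-1/4108) - 144/(15 - 1) = -2661/4108 - 144/14 = -2661/4108 - 144*1/14 = -2661/4108 - 72/7 = -314403/28756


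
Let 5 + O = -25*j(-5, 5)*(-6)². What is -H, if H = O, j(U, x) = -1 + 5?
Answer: 3605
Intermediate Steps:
j(U, x) = 4
O = -3605 (O = -5 - 25*4*(-6)² = -5 - 100*36 = -5 - 3600 = -3605)
H = -3605
-H = -1*(-3605) = 3605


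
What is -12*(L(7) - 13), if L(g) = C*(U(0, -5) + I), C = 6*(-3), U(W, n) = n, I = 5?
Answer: 156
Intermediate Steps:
C = -18
L(g) = 0 (L(g) = -18*(-5 + 5) = -18*0 = 0)
-12*(L(7) - 13) = -12*(0 - 13) = -12*(-13) = 156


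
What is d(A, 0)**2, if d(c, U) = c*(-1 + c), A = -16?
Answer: 73984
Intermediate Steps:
d(A, 0)**2 = (-16*(-1 - 16))**2 = (-16*(-17))**2 = 272**2 = 73984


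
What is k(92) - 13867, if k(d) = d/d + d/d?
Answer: -13865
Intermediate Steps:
k(d) = 2 (k(d) = 1 + 1 = 2)
k(92) - 13867 = 2 - 13867 = -13865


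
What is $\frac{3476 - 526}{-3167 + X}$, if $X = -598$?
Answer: $- \frac{590}{753} \approx -0.78353$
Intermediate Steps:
$\frac{3476 - 526}{-3167 + X} = \frac{3476 - 526}{-3167 - 598} = \frac{2950}{-3765} = 2950 \left(- \frac{1}{3765}\right) = - \frac{590}{753}$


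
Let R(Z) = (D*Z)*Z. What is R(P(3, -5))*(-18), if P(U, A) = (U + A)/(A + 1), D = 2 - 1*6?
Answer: 18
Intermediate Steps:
D = -4 (D = 2 - 6 = -4)
P(U, A) = (A + U)/(1 + A)
R(Z) = -4*Z**2 (R(Z) = (-4*Z)*Z = -4*Z**2)
R(P(3, -5))*(-18) = -4*(-5 + 3)**2/(1 - 5)**2*(-18) = -4*(-2/(-4))**2*(-18) = -4*(-1/4*(-2))**2*(-18) = -4*(1/2)**2*(-18) = -4*1/4*(-18) = -1*(-18) = 18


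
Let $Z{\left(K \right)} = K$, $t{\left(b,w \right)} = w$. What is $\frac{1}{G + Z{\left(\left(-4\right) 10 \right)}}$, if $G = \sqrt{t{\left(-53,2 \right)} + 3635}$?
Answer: $\frac{40}{2037} + \frac{\sqrt{3637}}{2037} \approx 0.049243$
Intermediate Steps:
$G = \sqrt{3637}$ ($G = \sqrt{2 + 3635} = \sqrt{3637} \approx 60.308$)
$\frac{1}{G + Z{\left(\left(-4\right) 10 \right)}} = \frac{1}{\sqrt{3637} - 40} = \frac{1}{-40 + \sqrt{3637}}$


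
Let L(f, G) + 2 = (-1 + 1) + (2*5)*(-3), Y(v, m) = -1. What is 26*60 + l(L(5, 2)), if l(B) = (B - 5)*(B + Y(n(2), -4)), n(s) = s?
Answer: 2781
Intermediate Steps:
L(f, G) = -32 (L(f, G) = -2 + ((-1 + 1) + (2*5)*(-3)) = -2 + (0 + 10*(-3)) = -2 + (0 - 30) = -2 - 30 = -32)
l(B) = (-1 + B)*(-5 + B) (l(B) = (B - 5)*(B - 1) = (-5 + B)*(-1 + B) = (-1 + B)*(-5 + B))
26*60 + l(L(5, 2)) = 26*60 + (5 + (-32)**2 - 6*(-32)) = 1560 + (5 + 1024 + 192) = 1560 + 1221 = 2781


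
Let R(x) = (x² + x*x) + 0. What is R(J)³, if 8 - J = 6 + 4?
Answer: 512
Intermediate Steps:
J = -2 (J = 8 - (6 + 4) = 8 - 1*10 = 8 - 10 = -2)
R(x) = 2*x² (R(x) = (x² + x²) + 0 = 2*x² + 0 = 2*x²)
R(J)³ = (2*(-2)²)³ = (2*4)³ = 8³ = 512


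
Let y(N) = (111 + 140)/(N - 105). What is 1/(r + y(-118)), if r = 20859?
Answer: 223/4651306 ≈ 4.7943e-5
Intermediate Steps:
y(N) = 251/(-105 + N)
1/(r + y(-118)) = 1/(20859 + 251/(-105 - 118)) = 1/(20859 + 251/(-223)) = 1/(20859 + 251*(-1/223)) = 1/(20859 - 251/223) = 1/(4651306/223) = 223/4651306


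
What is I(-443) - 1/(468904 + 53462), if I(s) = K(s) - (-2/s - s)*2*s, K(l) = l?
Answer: 204798291593/522366 ≈ 3.9206e+5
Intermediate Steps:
I(s) = s - 2*s*(-s - 2/s) (I(s) = s - (-2/s - s)*2*s = s - (-s - 2/s)*2*s = s - 2*s*(-s - 2/s))
I(-443) - 1/(468904 + 53462) = (4 - 443 + 2*(-443)**2) - 1/(468904 + 53462) = (4 - 443 + 2*196249) - 1/522366 = (4 - 443 + 392498) - 1*1/522366 = 392059 - 1/522366 = 204798291593/522366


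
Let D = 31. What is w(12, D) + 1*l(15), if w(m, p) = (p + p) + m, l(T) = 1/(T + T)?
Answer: 2221/30 ≈ 74.033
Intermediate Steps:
l(T) = 1/(2*T)
w(m, p) = m + 2*p (w(m, p) = 2*p + m = m + 2*p)
w(12, D) + 1*l(15) = (12 + 2*31) + 1*((½)/15) = (12 + 62) + 1*((½)*(1/15)) = 74 + 1*(1/30) = 74 + 1/30 = 2221/30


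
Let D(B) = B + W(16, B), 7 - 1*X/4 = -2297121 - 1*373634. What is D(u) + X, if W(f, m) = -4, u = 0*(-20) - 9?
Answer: 10683035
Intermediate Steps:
u = -9 (u = 0 - 9 = -9)
X = 10683048 (X = 28 - 4*(-2297121 - 1*373634) = 28 - 4*(-2297121 - 373634) = 28 - 4*(-2670755) = 28 + 10683020 = 10683048)
D(B) = -4 + B (D(B) = B - 4 = -4 + B)
D(u) + X = (-4 - 9) + 10683048 = -13 + 10683048 = 10683035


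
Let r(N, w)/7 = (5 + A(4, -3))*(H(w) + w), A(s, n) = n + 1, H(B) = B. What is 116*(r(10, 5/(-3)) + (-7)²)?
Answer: -2436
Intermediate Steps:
A(s, n) = 1 + n
r(N, w) = 42*w (r(N, w) = 7*((5 + (1 - 3))*(w + w)) = 7*((5 - 2)*(2*w)) = 7*(3*(2*w)) = 7*(6*w) = 42*w)
116*(r(10, 5/(-3)) + (-7)²) = 116*(42*(5/(-3)) + (-7)²) = 116*(42*(5*(-⅓)) + 49) = 116*(42*(-5/3) + 49) = 116*(-70 + 49) = 116*(-21) = -2436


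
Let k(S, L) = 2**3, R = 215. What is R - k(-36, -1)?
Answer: 207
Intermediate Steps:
k(S, L) = 8
R - k(-36, -1) = 215 - 1*8 = 215 - 8 = 207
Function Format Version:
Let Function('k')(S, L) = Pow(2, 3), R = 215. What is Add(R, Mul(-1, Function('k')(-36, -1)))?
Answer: 207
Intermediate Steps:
Function('k')(S, L) = 8
Add(R, Mul(-1, Function('k')(-36, -1))) = Add(215, Mul(-1, 8)) = Add(215, -8) = 207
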